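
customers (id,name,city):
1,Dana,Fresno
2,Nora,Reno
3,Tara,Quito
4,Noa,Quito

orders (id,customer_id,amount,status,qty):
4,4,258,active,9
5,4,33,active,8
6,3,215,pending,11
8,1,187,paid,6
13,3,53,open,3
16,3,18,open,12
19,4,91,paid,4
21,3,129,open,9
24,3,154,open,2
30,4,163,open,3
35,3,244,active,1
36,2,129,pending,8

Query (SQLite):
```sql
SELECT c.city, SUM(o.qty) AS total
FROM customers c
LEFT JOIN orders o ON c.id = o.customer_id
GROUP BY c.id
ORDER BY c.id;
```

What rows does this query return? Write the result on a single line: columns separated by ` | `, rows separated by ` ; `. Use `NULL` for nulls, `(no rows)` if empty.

LEFT JOIN keeps every customers row; unmatched ones get NULL for orders columns.
Group by customers.id and compute SUM(o.qty). SUM over an all-NULL group is NULL.
  1: ids {8} → SUM(o.qty)=6
  2: ids {36} → SUM(o.qty)=8
  3: ids {6, 13, 16, 21, 24, 35} → SUM(o.qty)=38
  4: ids {4, 5, 19, 30} → SUM(o.qty)=24

Fresno | 6 ; Reno | 8 ; Quito | 38 ; Quito | 24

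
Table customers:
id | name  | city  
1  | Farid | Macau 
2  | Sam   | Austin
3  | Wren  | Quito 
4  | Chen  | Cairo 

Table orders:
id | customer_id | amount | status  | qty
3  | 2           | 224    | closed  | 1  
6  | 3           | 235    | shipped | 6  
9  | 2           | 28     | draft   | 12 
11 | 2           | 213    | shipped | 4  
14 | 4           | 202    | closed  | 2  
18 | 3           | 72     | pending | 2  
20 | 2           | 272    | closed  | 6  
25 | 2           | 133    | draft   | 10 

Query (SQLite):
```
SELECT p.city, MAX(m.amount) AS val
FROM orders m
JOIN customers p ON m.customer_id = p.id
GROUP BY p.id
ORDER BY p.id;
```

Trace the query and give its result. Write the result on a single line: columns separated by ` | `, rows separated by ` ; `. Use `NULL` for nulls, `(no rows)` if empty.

Austin | 272 ; Quito | 235 ; Cairo | 202

Join each orders row to its customers via customer_id.
Group joined rows by customers.id; compute MAX(m.amount) per group.
  2: ids {3, 9, 11, 20, 25} → MAX(m.amount)=272
  3: ids {6, 18} → MAX(m.amount)=235
  4: ids {14} → MAX(m.amount)=202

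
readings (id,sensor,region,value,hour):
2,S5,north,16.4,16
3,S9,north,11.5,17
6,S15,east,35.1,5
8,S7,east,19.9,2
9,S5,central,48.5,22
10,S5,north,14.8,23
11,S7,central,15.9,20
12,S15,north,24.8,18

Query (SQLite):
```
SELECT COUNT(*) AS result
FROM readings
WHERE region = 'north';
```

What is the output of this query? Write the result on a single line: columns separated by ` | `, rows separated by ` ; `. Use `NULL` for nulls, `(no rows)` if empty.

4

Rows where region='north' → hour values: [16, 17, 23, 18].
COUNT(*) counts rows → 4.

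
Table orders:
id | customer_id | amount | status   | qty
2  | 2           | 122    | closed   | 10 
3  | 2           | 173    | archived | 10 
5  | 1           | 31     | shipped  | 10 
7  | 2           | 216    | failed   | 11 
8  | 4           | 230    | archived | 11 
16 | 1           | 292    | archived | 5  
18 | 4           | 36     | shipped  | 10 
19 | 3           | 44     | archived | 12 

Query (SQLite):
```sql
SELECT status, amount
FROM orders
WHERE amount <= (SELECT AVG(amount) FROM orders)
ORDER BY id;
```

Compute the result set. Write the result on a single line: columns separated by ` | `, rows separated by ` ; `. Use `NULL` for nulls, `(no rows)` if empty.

Scalar subquery: AVG(amount) over all orders rows = 143.0.
Keep rows where amount <= that value.

closed | 122 ; shipped | 31 ; shipped | 36 ; archived | 44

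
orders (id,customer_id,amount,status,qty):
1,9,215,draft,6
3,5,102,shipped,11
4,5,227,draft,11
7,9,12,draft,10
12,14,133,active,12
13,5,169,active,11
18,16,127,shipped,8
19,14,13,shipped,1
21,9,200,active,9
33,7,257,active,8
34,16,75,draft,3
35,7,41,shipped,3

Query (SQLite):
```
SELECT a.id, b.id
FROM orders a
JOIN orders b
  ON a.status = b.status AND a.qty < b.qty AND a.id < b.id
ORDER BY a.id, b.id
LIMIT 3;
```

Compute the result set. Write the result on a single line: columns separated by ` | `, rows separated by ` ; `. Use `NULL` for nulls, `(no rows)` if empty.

1 | 4 ; 1 | 7 ; 19 | 35

Pairs (a,b) with same status, a.qty < b.qty, a.id < b.id.
status groups: active:{12,13,21,33} draft:{1,4,7,34} shipped:{3,18,19,35}
Ordered by (a.id, b.id); first 3.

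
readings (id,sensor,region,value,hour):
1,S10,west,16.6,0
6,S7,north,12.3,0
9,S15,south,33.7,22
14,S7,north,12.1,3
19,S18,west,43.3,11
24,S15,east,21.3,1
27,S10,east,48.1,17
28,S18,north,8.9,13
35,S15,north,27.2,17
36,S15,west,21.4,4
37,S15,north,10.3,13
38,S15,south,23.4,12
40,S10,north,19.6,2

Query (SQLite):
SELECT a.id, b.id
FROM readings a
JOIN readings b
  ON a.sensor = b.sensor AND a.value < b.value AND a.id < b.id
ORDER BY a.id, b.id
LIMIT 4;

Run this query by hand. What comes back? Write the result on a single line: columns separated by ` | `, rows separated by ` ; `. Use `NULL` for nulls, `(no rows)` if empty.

1 | 27 ; 1 | 40 ; 24 | 35 ; 24 | 36

Pairs (a,b) with same sensor, a.value < b.value, a.id < b.id.
sensor groups: S10:{1,27,40} S15:{9,24,35,36,37,38} S18:{19,28} S7:{6,14}
Ordered by (a.id, b.id); first 4.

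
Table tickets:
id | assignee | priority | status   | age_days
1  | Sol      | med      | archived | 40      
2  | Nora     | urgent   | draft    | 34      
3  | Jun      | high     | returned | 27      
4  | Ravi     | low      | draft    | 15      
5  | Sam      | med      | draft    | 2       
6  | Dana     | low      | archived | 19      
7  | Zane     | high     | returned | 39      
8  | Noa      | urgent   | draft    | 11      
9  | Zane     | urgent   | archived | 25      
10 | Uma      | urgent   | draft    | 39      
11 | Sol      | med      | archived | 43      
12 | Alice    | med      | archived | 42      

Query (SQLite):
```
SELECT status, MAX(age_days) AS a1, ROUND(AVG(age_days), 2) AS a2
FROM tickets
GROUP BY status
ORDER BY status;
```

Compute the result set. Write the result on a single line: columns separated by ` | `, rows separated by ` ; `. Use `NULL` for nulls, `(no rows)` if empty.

Group tickets by status.
Per group compute: MAX(age_days), ROUND(AVG(age_days), 2).
  archived: ids {1, 6, 9, 11, 12} → MAX(age_days)=43, ROUND(AVG(age_days), 2)=33.8
  draft: ids {2, 4, 5, 8, 10} → MAX(age_days)=39, ROUND(AVG(age_days), 2)=20.2
  returned: ids {3, 7} → MAX(age_days)=39, ROUND(AVG(age_days), 2)=33

archived | 43 | 33.8 ; draft | 39 | 20.2 ; returned | 39 | 33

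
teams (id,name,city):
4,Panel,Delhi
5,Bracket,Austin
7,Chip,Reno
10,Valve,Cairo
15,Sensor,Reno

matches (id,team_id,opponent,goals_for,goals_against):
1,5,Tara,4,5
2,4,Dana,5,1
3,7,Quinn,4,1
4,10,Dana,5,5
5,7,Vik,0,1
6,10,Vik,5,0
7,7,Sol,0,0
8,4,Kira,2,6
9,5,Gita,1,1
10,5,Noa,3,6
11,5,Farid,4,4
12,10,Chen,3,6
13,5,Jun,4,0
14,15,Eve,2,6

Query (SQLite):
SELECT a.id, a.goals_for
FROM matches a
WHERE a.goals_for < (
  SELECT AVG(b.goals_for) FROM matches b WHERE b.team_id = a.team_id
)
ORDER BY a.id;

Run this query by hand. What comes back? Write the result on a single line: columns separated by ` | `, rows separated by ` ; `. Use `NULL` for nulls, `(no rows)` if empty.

5 | 0 ; 7 | 0 ; 8 | 2 ; 9 | 1 ; 10 | 3 ; 12 | 3

For each matches row a, compute AVG(goals_for) over rows sharing a.team_id.
Keep row a if a.goals_for < that per-group AVG.
  team_id=4: AVG(goals_for) = 3.5
  team_id=5: AVG(goals_for) = 3.2
  team_id=7: AVG(goals_for) = 1.333333
  team_id=10: AVG(goals_for) = 4.333333
  team_id=15: AVG(goals_for) = 2.0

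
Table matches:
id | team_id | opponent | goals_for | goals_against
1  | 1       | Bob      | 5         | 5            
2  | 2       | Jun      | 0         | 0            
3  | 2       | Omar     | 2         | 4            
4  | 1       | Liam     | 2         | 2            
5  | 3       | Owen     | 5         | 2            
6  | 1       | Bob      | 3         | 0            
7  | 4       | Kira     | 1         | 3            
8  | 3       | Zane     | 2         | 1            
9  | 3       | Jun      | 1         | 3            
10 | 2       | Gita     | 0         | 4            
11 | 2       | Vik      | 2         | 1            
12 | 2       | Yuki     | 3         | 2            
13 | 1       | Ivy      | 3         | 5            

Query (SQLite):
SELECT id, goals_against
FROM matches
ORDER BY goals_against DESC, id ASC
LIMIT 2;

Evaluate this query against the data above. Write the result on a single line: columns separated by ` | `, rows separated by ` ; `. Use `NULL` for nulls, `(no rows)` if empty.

1 | 5 ; 13 | 5

Sort by goals_against desc, tiebreak id asc: (5, id=1), (5, id=13), (4, id=3), (4, id=10), (3, id=7) …. Take first 2.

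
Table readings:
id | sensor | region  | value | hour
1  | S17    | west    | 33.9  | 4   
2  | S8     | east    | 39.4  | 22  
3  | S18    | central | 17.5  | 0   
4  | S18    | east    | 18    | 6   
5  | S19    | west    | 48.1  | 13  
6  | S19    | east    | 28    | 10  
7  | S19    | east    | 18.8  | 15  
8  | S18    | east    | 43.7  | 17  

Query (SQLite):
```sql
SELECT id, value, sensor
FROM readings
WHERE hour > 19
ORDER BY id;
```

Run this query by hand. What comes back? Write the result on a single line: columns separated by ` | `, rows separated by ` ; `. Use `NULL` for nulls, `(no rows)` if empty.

2 | 39.4 | S8

hour > 19: ids {2}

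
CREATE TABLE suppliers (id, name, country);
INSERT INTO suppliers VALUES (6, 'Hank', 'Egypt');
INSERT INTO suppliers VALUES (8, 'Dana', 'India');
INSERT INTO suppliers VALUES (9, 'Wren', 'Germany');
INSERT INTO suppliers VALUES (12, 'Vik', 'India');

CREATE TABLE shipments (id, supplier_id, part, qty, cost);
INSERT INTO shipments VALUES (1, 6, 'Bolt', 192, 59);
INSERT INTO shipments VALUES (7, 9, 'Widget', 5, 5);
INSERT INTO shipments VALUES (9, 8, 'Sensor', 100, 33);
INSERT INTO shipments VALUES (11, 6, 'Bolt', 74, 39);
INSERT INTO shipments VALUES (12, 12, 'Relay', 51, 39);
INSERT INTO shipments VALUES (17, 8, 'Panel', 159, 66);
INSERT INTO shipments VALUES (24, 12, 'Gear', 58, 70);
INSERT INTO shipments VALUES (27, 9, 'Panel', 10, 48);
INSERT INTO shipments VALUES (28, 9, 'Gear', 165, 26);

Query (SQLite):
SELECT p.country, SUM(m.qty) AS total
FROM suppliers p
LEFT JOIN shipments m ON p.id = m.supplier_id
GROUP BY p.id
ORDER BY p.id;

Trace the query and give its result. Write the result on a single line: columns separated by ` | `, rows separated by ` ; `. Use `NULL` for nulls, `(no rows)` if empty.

LEFT JOIN keeps every suppliers row; unmatched ones get NULL for shipments columns.
Group by suppliers.id and compute SUM(m.qty). SUM over an all-NULL group is NULL.
  6: ids {1, 11} → SUM(m.qty)=266
  8: ids {9, 17} → SUM(m.qty)=259
  9: ids {7, 27, 28} → SUM(m.qty)=180
  12: ids {12, 24} → SUM(m.qty)=109

Egypt | 266 ; India | 259 ; Germany | 180 ; India | 109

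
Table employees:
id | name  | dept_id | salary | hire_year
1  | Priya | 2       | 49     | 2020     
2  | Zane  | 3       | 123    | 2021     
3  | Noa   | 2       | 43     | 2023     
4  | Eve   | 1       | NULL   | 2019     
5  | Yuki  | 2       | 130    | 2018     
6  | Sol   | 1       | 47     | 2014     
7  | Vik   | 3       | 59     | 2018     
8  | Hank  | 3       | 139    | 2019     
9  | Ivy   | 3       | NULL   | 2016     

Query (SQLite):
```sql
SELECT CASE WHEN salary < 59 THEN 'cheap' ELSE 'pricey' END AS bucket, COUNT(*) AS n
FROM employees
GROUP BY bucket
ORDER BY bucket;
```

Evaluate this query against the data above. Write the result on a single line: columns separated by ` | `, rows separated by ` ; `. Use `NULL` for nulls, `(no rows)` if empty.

Bucket rows by salary < 59 → 'cheap' else 'pricey'; count each bucket.
NULL < 59 is unknown, so NULL salary falls into ELSE → 'pricey'.

cheap | 3 ; pricey | 6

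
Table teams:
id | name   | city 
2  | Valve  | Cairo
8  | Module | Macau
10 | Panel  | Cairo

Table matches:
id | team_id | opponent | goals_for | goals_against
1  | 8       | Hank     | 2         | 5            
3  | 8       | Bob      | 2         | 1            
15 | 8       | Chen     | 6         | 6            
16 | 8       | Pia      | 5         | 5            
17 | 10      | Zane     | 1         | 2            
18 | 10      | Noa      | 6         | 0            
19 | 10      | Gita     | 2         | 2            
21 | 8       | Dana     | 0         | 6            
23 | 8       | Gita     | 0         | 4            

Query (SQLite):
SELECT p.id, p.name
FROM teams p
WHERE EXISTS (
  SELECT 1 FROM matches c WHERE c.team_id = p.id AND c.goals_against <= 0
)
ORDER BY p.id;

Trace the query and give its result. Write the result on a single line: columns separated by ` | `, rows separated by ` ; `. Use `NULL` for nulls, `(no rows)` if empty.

For each teams row, check whether any matches with matching team_id has goals_against <= 0.
Keep rows where that is true.

10 | Panel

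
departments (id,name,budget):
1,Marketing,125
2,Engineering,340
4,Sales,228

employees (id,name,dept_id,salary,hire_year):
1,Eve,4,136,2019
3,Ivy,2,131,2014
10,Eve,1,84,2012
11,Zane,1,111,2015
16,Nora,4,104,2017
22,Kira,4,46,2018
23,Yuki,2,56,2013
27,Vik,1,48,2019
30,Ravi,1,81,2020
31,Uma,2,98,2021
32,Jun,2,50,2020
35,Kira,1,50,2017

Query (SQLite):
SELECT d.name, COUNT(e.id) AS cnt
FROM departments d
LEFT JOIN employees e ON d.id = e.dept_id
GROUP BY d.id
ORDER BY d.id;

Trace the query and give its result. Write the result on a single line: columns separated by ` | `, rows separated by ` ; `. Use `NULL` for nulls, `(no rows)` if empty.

LEFT JOIN keeps every departments row; unmatched ones get NULL for employees columns.
Group by departments.id and compute COUNT(e.id). COUNT(col) of an all-NULL group is 0.
  1: ids {10, 11, 27, 30, 35} → COUNT(e.id)=5
  2: ids {3, 23, 31, 32} → COUNT(e.id)=4
  4: ids {1, 16, 22} → COUNT(e.id)=3

Marketing | 5 ; Engineering | 4 ; Sales | 3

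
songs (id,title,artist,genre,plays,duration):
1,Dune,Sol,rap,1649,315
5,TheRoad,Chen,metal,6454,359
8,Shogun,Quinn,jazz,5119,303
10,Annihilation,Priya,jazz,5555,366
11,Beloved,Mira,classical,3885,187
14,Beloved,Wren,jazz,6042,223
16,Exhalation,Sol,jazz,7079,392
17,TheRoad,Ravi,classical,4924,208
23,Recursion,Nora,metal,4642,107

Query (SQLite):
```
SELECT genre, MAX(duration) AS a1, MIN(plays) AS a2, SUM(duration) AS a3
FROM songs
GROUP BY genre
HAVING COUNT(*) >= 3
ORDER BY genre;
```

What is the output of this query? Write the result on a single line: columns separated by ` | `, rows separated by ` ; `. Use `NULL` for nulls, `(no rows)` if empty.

Group songs by genre.
Per group compute: MAX(duration), MIN(plays), SUM(duration).
HAVING: drop groups with fewer than 3 rows.
  classical: ids {11, 17} → MAX(duration)=208, MIN(plays)=3885, SUM(duration)=395
  jazz: ids {8, 10, 14, 16} → MAX(duration)=392, MIN(plays)=5119, SUM(duration)=1284
  metal: ids {5, 23} → MAX(duration)=359, MIN(plays)=4642, SUM(duration)=466
  rap: ids {1} → MAX(duration)=315, MIN(plays)=1649, SUM(duration)=315

jazz | 392 | 5119 | 1284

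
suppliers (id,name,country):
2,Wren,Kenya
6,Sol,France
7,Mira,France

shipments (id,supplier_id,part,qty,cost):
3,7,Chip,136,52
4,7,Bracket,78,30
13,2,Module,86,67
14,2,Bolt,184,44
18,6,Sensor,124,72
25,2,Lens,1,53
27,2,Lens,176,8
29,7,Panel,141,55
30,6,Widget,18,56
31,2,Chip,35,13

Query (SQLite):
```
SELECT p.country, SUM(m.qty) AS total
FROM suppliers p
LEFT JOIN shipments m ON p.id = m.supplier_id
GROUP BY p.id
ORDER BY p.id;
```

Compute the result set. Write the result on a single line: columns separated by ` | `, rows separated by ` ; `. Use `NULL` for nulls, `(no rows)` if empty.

Kenya | 482 ; France | 142 ; France | 355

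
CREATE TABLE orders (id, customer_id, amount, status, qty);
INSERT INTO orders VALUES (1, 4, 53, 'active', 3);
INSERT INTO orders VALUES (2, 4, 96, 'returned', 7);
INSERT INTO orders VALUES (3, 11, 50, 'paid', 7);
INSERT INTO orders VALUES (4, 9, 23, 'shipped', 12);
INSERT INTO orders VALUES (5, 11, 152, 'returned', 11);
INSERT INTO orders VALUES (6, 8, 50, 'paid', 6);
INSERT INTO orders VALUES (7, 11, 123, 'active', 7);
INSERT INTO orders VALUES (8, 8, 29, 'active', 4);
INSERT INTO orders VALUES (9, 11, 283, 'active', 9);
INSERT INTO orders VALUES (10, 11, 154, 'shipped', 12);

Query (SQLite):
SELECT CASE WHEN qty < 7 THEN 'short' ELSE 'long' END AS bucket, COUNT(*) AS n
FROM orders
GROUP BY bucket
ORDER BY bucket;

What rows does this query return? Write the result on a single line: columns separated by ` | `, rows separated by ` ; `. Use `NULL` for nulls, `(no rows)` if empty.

long | 7 ; short | 3

Bucket rows by qty < 7 → 'short' else 'long'; count each bucket.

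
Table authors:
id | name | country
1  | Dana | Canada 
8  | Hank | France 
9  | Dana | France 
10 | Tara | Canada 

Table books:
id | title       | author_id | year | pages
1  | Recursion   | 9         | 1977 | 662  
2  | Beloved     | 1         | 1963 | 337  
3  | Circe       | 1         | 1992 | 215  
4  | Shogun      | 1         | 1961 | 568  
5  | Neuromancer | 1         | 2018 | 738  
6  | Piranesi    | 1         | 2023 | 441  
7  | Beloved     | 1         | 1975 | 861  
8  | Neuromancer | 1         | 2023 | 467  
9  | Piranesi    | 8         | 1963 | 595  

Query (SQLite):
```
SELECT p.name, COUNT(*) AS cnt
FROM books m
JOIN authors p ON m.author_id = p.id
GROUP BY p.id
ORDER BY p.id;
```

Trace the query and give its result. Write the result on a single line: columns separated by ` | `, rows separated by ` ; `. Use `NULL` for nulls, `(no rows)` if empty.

Join each books row to its authors via author_id.
Group joined rows by authors.id; compute COUNT(*) per group.
  1: ids {2, 3, 4, 5, 6, 7, 8} → COUNT(*)=7
  8: ids {9} → COUNT(*)=1
  9: ids {1} → COUNT(*)=1

Dana | 7 ; Hank | 1 ; Dana | 1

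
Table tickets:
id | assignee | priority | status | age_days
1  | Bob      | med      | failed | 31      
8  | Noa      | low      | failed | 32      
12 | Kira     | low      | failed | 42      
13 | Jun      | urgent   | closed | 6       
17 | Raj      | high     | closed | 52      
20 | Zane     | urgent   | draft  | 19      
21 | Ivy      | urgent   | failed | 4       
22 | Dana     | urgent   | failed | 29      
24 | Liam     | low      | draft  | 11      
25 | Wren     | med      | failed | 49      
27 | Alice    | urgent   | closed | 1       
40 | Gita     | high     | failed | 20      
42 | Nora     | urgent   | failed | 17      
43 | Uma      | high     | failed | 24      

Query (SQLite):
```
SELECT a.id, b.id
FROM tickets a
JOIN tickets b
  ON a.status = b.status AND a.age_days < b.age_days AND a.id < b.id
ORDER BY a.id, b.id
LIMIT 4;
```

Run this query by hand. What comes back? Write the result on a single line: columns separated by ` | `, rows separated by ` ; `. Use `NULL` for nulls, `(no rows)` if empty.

1 | 8 ; 1 | 12 ; 1 | 25 ; 8 | 12

Pairs (a,b) with same status, a.age_days < b.age_days, a.id < b.id.
status groups: closed:{13,17,27} draft:{20,24} failed:{1,8,12,21,22,25,40,42,43}
Ordered by (a.id, b.id); first 4.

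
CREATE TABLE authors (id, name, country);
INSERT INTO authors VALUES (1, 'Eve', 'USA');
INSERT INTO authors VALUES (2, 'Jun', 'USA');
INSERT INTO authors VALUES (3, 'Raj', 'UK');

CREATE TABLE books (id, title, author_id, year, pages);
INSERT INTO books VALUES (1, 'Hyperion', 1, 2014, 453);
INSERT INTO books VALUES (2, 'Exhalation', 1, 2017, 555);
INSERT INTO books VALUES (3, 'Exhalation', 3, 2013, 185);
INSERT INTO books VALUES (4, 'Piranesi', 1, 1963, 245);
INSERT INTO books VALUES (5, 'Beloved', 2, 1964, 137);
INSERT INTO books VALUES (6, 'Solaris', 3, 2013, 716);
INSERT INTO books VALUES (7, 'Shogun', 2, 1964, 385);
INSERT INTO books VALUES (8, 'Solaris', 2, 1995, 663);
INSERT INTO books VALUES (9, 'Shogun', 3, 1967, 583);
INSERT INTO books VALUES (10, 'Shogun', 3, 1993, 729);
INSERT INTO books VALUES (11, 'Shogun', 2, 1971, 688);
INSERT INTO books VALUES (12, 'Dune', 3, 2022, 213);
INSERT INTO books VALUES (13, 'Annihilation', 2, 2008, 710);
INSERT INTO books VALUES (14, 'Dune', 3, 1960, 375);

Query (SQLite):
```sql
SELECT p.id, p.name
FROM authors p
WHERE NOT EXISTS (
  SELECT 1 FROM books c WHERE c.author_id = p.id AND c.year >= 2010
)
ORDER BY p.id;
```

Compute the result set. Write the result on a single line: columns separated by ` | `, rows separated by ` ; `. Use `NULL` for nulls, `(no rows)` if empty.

2 | Jun

For each authors row, check whether any books with matching author_id has year >= 2010.
Keep rows where that is false.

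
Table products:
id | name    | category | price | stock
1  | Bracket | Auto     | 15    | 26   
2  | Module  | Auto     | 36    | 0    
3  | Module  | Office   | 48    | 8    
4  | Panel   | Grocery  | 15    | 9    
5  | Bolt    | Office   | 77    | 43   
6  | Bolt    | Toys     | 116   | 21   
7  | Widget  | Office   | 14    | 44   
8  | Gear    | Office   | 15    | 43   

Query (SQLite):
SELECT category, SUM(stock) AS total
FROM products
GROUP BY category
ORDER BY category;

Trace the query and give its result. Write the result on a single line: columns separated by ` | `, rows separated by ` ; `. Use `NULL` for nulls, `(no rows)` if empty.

Auto | 26 ; Grocery | 9 ; Office | 138 ; Toys | 21

Partition products by category; compute SUM(stock) within each group.
  Auto: ids {1, 2} → SUM(stock)=26
  Grocery: ids {4} → SUM(stock)=9
  Office: ids {3, 5, 7, 8} → SUM(stock)=138
  Toys: ids {6} → SUM(stock)=21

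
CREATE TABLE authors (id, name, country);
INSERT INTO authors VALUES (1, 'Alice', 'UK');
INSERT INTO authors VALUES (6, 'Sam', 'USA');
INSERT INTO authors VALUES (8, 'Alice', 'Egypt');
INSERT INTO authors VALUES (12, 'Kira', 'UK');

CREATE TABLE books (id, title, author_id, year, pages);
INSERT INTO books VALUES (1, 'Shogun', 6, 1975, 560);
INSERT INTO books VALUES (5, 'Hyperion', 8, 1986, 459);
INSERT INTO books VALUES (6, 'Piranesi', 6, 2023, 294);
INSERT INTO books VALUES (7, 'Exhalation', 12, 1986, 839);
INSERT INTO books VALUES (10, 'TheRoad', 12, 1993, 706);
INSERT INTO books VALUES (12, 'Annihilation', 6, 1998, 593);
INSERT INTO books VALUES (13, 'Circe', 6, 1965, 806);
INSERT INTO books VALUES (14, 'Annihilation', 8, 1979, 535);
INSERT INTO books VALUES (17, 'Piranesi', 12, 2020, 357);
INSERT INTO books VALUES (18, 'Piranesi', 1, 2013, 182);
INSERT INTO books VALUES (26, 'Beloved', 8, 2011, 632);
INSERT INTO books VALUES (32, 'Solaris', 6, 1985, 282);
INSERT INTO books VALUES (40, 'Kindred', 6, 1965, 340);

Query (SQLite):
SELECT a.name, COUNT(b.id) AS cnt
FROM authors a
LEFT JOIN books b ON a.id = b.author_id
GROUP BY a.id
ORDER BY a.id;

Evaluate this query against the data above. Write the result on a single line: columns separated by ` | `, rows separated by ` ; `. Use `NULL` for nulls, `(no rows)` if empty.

Alice | 1 ; Sam | 6 ; Alice | 3 ; Kira | 3

LEFT JOIN keeps every authors row; unmatched ones get NULL for books columns.
Group by authors.id and compute COUNT(b.id). COUNT(col) of an all-NULL group is 0.
  1: ids {18} → COUNT(b.id)=1
  6: ids {1, 6, 12, 13, 32, 40} → COUNT(b.id)=6
  8: ids {5, 14, 26} → COUNT(b.id)=3
  12: ids {7, 10, 17} → COUNT(b.id)=3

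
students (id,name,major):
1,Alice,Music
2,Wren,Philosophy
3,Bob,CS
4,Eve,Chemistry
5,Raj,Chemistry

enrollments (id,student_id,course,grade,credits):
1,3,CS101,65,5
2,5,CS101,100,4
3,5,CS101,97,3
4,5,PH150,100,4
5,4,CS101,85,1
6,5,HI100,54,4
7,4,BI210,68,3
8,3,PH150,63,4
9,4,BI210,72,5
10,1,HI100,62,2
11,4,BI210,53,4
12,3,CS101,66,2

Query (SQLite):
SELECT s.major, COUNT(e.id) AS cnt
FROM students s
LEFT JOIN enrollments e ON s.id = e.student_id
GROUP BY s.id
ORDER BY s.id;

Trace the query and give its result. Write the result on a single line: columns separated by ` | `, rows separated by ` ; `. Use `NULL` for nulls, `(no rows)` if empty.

Music | 1 ; Philosophy | 0 ; CS | 3 ; Chemistry | 4 ; Chemistry | 4

LEFT JOIN keeps every students row; unmatched ones get NULL for enrollments columns.
Group by students.id and compute COUNT(e.id). COUNT(col) of an all-NULL group is 0.
  1: ids {10} → COUNT(e.id)=1
  2: ids {—} → COUNT(e.id)=0
  3: ids {1, 8, 12} → COUNT(e.id)=3
  4: ids {5, 7, 9, 11} → COUNT(e.id)=4
  5: ids {2, 3, 4, 6} → COUNT(e.id)=4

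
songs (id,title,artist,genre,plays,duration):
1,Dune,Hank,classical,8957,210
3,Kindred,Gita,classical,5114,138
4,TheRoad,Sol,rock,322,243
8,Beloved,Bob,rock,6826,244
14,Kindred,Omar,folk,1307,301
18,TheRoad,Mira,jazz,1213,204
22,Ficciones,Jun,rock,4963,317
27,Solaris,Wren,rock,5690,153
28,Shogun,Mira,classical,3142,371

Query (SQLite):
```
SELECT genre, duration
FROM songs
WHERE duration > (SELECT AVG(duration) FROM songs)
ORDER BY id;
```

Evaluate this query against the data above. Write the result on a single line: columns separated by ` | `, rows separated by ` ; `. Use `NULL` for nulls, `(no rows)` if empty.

rock | 243 ; rock | 244 ; folk | 301 ; rock | 317 ; classical | 371

Scalar subquery: AVG(duration) over all songs rows = 242.333333 (≈; comparison uses full precision).
Keep rows where duration > that value.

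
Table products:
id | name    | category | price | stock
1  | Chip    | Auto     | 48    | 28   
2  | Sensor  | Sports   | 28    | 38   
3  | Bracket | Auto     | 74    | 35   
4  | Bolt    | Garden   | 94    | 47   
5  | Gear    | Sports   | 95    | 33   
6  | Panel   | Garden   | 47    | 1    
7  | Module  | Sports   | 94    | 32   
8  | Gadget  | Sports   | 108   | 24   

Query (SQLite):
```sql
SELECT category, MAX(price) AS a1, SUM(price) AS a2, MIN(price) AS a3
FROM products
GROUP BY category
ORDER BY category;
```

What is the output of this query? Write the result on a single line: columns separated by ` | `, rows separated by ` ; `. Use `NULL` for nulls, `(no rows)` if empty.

Auto | 74 | 122 | 48 ; Garden | 94 | 141 | 47 ; Sports | 108 | 325 | 28

Group products by category.
Per group compute: MAX(price), SUM(price), MIN(price).
  Auto: ids {1, 3} → MAX(price)=74, SUM(price)=122, MIN(price)=48
  Garden: ids {4, 6} → MAX(price)=94, SUM(price)=141, MIN(price)=47
  Sports: ids {2, 5, 7, 8} → MAX(price)=108, SUM(price)=325, MIN(price)=28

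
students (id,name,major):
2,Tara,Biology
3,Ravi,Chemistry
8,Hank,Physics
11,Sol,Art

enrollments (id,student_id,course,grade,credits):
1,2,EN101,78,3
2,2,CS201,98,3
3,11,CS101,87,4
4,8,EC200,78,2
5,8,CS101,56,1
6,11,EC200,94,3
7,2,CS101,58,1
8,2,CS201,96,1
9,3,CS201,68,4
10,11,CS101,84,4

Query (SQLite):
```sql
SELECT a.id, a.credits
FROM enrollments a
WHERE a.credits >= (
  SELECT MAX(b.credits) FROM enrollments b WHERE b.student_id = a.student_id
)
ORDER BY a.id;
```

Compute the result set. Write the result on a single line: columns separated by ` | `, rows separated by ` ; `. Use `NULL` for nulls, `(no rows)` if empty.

1 | 3 ; 2 | 3 ; 3 | 4 ; 4 | 2 ; 9 | 4 ; 10 | 4

For each enrollments row a, compute MAX(credits) over rows sharing a.student_id.
Keep row a if a.credits >= that per-group MAX.
  student_id=2: MAX(credits) = 3
  student_id=3: MAX(credits) = 4
  student_id=8: MAX(credits) = 2
  student_id=11: MAX(credits) = 4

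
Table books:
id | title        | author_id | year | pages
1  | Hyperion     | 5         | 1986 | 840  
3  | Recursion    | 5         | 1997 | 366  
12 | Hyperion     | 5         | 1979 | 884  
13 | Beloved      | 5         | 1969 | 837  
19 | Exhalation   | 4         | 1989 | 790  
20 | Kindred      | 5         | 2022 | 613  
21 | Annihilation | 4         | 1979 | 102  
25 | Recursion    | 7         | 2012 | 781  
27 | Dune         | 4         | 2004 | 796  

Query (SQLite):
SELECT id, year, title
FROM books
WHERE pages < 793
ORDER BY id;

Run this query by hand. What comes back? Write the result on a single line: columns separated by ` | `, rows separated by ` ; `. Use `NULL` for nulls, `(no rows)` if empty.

3 | 1997 | Recursion ; 19 | 1989 | Exhalation ; 20 | 2022 | Kindred ; 21 | 1979 | Annihilation ; 25 | 2012 | Recursion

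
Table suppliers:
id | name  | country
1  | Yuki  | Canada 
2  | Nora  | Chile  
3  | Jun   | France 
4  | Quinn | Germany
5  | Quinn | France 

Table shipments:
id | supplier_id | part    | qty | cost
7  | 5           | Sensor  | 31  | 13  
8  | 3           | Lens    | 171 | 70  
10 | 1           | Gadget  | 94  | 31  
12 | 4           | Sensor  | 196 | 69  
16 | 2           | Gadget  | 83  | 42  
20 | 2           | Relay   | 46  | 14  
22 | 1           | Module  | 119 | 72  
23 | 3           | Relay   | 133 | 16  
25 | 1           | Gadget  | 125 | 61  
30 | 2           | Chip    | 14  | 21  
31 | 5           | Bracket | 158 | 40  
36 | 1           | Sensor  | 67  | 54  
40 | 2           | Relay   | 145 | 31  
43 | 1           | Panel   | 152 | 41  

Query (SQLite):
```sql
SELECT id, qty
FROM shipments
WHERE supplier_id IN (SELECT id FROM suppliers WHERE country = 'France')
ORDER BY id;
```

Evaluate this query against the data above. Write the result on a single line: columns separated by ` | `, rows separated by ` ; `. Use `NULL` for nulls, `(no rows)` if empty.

7 | 31 ; 8 | 171 ; 23 | 133 ; 31 | 158

Inner query: suppliers.id where country = 'France'.
Outer: keep shipments rows whose supplier_id is in that set.
Inner query → {3, 5}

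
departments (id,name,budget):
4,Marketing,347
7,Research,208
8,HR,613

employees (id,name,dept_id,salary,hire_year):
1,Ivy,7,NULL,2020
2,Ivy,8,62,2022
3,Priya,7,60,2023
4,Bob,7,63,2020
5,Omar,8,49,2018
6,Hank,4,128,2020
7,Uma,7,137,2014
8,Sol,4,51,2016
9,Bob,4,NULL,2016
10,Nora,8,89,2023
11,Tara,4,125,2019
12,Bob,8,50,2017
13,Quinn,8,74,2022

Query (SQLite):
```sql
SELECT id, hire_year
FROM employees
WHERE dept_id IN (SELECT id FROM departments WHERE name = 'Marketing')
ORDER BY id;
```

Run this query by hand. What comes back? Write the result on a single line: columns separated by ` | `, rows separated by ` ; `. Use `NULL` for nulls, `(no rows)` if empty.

Inner query: departments.id where name = 'Marketing'.
Outer: keep employees rows whose dept_id is in that set.
Inner query → {4}

6 | 2020 ; 8 | 2016 ; 9 | 2016 ; 11 | 2019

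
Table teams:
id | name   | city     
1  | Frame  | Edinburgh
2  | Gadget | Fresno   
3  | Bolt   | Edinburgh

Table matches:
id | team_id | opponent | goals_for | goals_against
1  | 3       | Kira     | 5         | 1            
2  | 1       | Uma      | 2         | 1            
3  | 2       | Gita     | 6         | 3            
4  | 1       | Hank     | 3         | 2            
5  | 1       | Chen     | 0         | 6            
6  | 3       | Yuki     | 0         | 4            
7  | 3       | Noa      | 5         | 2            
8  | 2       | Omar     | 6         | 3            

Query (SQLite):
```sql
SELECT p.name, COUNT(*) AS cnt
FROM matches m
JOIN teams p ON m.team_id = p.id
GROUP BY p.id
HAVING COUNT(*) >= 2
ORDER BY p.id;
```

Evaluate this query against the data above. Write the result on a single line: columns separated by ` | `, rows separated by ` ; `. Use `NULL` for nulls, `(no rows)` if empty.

Join each matches row to its teams via team_id.
Group joined rows by teams.id; compute COUNT(*) per group.
HAVING: keep groups with count ≥ 2.
  1: ids {2, 4, 5} → COUNT(*)=3
  2: ids {3, 8} → COUNT(*)=2
  3: ids {1, 6, 7} → COUNT(*)=3

Frame | 3 ; Gadget | 2 ; Bolt | 3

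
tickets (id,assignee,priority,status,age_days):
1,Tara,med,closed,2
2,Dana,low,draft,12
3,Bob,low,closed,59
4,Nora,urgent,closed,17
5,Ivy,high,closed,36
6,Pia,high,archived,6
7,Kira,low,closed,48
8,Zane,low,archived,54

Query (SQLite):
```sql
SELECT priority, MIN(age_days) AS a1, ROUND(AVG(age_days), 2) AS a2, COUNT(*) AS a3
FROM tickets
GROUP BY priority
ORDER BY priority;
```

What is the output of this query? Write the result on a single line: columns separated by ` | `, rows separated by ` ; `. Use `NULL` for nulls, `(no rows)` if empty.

high | 6 | 21 | 2 ; low | 12 | 43.25 | 4 ; med | 2 | 2 | 1 ; urgent | 17 | 17 | 1

Group tickets by priority.
Per group compute: MIN(age_days), ROUND(AVG(age_days), 2), COUNT(*).
  high: ids {5, 6} → MIN(age_days)=6, ROUND(AVG(age_days), 2)=21, COUNT(*)=2
  low: ids {2, 3, 7, 8} → MIN(age_days)=12, ROUND(AVG(age_days), 2)=43.25, COUNT(*)=4
  med: ids {1} → MIN(age_days)=2, ROUND(AVG(age_days), 2)=2, COUNT(*)=1
  urgent: ids {4} → MIN(age_days)=17, ROUND(AVG(age_days), 2)=17, COUNT(*)=1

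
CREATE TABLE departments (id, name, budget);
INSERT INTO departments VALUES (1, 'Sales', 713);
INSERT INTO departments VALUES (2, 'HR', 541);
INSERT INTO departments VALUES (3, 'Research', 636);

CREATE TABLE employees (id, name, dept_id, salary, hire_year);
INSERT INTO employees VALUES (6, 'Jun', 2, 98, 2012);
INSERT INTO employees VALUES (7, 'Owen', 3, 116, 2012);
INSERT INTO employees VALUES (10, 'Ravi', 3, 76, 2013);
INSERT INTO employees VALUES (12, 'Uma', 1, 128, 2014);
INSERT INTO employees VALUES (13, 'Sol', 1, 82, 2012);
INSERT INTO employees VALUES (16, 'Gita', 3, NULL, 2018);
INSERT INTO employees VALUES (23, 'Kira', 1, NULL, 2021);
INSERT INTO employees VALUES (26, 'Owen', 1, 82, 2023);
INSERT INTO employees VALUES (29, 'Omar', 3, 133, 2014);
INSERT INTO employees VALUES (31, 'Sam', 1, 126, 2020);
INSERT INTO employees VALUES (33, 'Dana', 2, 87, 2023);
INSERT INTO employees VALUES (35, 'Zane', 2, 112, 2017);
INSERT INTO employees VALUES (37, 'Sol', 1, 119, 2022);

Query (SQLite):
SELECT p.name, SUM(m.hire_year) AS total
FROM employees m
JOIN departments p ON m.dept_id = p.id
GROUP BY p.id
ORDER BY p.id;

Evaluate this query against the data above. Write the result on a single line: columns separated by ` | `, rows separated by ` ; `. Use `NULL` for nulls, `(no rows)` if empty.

Sales | 12112 ; HR | 6052 ; Research | 8057

Join each employees row to its departments via dept_id.
Group joined rows by departments.id; compute SUM(m.hire_year) per group.
  1: ids {12, 13, 23, 26, 31, 37} → SUM(m.hire_year)=12112
  2: ids {6, 33, 35} → SUM(m.hire_year)=6052
  3: ids {7, 10, 16, 29} → SUM(m.hire_year)=8057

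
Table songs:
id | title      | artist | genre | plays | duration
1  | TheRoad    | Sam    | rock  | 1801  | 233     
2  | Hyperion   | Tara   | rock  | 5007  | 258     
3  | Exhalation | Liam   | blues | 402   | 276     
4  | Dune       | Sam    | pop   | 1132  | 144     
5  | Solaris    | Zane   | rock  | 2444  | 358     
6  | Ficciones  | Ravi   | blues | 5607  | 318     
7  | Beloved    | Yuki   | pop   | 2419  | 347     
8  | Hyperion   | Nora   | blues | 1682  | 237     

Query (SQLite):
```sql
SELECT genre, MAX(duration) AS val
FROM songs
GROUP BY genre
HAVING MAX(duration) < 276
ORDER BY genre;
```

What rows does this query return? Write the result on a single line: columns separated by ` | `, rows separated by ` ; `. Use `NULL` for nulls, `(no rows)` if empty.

Partition songs by genre; compute MAX(duration) within each group.
HAVING: keep groups where MAX(duration) < 276.
  blues: ids {3, 6, 8} → MAX(duration)=318
  pop: ids {4, 7} → MAX(duration)=347
  rock: ids {1, 2, 5} → MAX(duration)=358

(no rows)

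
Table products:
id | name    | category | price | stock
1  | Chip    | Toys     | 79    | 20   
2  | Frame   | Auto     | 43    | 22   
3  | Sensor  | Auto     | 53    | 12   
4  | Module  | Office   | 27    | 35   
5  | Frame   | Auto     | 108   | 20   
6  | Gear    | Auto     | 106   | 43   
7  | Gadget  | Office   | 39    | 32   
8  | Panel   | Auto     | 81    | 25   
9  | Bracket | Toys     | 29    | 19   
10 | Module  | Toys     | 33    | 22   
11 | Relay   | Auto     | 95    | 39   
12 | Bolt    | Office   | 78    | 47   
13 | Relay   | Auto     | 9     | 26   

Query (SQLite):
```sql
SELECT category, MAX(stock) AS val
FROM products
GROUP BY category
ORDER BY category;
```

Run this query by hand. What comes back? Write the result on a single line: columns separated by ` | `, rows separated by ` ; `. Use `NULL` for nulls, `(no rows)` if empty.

Auto | 43 ; Office | 47 ; Toys | 22

Partition products by category; compute MAX(stock) within each group.
  Auto: ids {2, 3, 5, 6, 8, 11, 13} → MAX(stock)=43
  Office: ids {4, 7, 12} → MAX(stock)=47
  Toys: ids {1, 9, 10} → MAX(stock)=22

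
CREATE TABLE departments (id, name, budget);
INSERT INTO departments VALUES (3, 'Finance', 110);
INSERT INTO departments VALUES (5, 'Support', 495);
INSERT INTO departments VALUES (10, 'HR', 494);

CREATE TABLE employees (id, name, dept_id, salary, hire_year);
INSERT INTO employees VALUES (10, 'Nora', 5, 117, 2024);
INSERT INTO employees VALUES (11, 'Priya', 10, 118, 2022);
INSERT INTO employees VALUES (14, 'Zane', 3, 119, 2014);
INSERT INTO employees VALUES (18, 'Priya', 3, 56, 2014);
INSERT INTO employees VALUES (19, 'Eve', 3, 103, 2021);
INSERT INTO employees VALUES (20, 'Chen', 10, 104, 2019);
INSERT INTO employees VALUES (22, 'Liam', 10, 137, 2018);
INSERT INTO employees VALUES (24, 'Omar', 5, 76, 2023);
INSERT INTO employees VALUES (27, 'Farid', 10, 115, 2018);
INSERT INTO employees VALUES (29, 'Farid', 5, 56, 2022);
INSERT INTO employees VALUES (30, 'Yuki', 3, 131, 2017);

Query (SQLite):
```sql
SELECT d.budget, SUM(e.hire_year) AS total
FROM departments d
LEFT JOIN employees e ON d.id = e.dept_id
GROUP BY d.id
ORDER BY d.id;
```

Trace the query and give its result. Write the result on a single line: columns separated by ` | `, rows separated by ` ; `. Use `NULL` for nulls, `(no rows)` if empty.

110 | 8066 ; 495 | 6069 ; 494 | 8077

LEFT JOIN keeps every departments row; unmatched ones get NULL for employees columns.
Group by departments.id and compute SUM(e.hire_year). SUM over an all-NULL group is NULL.
  3: ids {14, 18, 19, 30} → SUM(e.hire_year)=8066
  5: ids {10, 24, 29} → SUM(e.hire_year)=6069
  10: ids {11, 20, 22, 27} → SUM(e.hire_year)=8077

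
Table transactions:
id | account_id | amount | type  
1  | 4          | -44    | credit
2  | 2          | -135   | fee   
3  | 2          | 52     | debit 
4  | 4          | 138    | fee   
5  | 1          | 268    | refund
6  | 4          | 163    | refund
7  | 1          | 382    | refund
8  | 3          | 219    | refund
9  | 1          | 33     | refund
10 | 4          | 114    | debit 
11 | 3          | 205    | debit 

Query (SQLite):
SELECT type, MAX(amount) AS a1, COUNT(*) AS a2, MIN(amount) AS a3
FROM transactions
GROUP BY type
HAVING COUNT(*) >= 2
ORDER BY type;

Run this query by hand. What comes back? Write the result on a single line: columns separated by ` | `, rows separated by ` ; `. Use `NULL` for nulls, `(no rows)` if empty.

Group transactions by type.
Per group compute: MAX(amount), COUNT(*), MIN(amount).
HAVING: drop groups with fewer than 2 rows.
  credit: ids {1} → MAX(amount)=-44, COUNT(*)=1, MIN(amount)=-44
  debit: ids {3, 10, 11} → MAX(amount)=205, COUNT(*)=3, MIN(amount)=52
  fee: ids {2, 4} → MAX(amount)=138, COUNT(*)=2, MIN(amount)=-135
  refund: ids {5, 6, 7, 8, 9} → MAX(amount)=382, COUNT(*)=5, MIN(amount)=33

debit | 205 | 3 | 52 ; fee | 138 | 2 | -135 ; refund | 382 | 5 | 33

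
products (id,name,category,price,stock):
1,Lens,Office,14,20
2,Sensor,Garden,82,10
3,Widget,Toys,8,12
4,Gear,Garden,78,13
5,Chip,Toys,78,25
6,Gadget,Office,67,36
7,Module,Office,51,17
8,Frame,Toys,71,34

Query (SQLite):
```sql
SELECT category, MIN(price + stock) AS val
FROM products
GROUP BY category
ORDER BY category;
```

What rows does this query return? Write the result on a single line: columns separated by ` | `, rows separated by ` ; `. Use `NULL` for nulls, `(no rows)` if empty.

For each row compute price + stock.
Group by category; take MIN of the expression per group.
  Garden: ids {2, 4} → MIN(price + stock)=91
  Office: ids {1, 6, 7} → MIN(price + stock)=34
  Toys: ids {3, 5, 8} → MIN(price + stock)=20

Garden | 91 ; Office | 34 ; Toys | 20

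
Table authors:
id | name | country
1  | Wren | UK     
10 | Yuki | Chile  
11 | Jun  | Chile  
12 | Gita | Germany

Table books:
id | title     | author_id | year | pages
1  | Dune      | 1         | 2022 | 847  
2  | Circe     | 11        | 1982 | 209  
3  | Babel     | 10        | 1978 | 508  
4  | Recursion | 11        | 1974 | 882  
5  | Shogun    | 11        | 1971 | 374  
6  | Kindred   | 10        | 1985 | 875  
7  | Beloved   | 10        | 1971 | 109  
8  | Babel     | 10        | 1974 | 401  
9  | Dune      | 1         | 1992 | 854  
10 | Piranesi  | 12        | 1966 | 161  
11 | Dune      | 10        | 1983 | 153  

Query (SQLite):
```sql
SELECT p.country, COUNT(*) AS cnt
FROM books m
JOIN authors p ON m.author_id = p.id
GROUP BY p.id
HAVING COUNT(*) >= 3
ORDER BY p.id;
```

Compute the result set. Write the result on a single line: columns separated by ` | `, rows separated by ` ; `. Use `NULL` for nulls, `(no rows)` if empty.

Chile | 5 ; Chile | 3

Join each books row to its authors via author_id.
Group joined rows by authors.id; compute COUNT(*) per group.
HAVING: keep groups with count ≥ 3.
  1: ids {1, 9} → COUNT(*)=2
  10: ids {3, 6, 7, 8, 11} → COUNT(*)=5
  11: ids {2, 4, 5} → COUNT(*)=3
  12: ids {10} → COUNT(*)=1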